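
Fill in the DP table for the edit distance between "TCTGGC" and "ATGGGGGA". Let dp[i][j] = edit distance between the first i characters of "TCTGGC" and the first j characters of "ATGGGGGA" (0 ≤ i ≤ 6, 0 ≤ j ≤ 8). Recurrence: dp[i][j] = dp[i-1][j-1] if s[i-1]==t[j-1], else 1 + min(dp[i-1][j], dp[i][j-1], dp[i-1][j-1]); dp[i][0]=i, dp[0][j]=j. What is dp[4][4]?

   ''  A  T  G  G  G  G  G  A
''  0  1  2  3  4  5  6  7  8
 T  1  1  1  2  3  4  5  6  7
 C  2  2  2  2  3  4  5  6  7
 T  3  3  2  3  3  4  5  6  7
 G  4  4  3  2  3  3  4  5  6
 G  5  5  4  3  2  3  3  4  5
 C  6  6  5  4  3  3  4  4  5

3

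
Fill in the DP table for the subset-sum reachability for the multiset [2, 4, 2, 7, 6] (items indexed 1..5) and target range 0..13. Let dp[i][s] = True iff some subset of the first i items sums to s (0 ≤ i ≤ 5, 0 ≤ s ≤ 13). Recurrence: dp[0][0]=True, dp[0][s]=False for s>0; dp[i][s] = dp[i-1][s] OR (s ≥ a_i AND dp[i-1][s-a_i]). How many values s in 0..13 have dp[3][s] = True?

5

i\s   0   1   2   3   4   5   6   7   8   9  10  11  12  13
  0   T   F   F   F   F   F   F   F   F   F   F   F   F   F
  1   T   F   T   F   F   F   F   F   F   F   F   F   F   F
  2   T   F   T   F   T   F   T   F   F   F   F   F   F   F
  3   T   F   T   F   T   F   T   F   T   F   F   F   F   F
  4   T   F   T   F   T   F   T   T   T   T   F   T   F   T
  5   T   F   T   F   T   F   T   T   T   T   T   T   T   T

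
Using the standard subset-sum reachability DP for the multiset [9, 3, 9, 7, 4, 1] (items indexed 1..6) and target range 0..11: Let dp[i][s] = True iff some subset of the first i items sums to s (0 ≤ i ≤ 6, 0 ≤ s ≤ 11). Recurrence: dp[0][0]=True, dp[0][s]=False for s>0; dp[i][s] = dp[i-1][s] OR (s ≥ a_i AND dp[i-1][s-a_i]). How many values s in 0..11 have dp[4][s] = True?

5

i\s   0   1   2   3   4   5   6   7   8   9  10  11
  0   T   F   F   F   F   F   F   F   F   F   F   F
  1   T   F   F   F   F   F   F   F   F   T   F   F
  2   T   F   F   T   F   F   F   F   F   T   F   F
  3   T   F   F   T   F   F   F   F   F   T   F   F
  4   T   F   F   T   F   F   F   T   F   T   T   F
  5   T   F   F   T   T   F   F   T   F   T   T   T
  6   T   T   F   T   T   T   F   T   T   T   T   T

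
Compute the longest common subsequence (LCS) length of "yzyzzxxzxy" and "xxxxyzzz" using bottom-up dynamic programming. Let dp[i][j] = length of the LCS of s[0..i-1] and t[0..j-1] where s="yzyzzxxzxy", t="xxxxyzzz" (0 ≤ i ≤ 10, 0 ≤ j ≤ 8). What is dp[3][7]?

2

   ''  x  x  x  x  y  z  z  z
''  0  0  0  0  0  0  0  0  0
 y  0  0  0  0  0  1  1  1  1
 z  0  0  0  0  0  1  2  2  2
 y  0  0  0  0  0  1  2  2  2
 z  0  0  0  0  0  1  2  3  3
 z  0  0  0  0  0  1  2  3  4
 x  0  1  1  1  1  1  2  3  4
 x  0  1  2  2  2  2  2  3  4
 z  0  1  2  2  2  2  3  3  4
 x  0  1  2  3  3  3  3  3  4
 y  0  1  2  3  3  4  4  4  4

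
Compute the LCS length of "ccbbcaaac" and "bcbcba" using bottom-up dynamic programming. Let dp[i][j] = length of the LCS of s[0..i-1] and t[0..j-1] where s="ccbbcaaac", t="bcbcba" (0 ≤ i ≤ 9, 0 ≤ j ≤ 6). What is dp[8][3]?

2

   ''  b  c  b  c  b  a
''  0  0  0  0  0  0  0
 c  0  0  1  1  1  1  1
 c  0  0  1  1  2  2  2
 b  0  1  1  2  2  3  3
 b  0  1  1  2  2  3  3
 c  0  1  2  2  3  3  3
 a  0  1  2  2  3  3  4
 a  0  1  2  2  3  3  4
 a  0  1  2  2  3  3  4
 c  0  1  2  2  3  3  4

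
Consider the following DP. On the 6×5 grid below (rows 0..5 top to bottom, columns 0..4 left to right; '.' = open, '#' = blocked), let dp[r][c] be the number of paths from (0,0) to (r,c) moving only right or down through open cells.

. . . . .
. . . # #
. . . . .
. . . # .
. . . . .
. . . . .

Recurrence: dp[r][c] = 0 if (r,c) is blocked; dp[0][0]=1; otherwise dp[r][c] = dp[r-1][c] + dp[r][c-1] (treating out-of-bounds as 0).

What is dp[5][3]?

36

r\c   0   1   2   3   4
  0   1   1   1   1   1
  1   1   2   3   0   0
  2   1   3   6   6   6
  3   1   4  10   0   6
  4   1   5  15  15  21
  5   1   6  21  36  57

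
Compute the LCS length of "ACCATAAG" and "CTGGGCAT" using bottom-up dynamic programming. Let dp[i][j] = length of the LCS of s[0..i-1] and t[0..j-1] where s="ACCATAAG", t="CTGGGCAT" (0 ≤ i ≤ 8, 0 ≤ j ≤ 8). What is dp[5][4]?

2

   ''  C  T  G  G  G  C  A  T
''  0  0  0  0  0  0  0  0  0
 A  0  0  0  0  0  0  0  1  1
 C  0  1  1  1  1  1  1  1  1
 C  0  1  1  1  1  1  2  2  2
 A  0  1  1  1  1  1  2  3  3
 T  0  1  2  2  2  2  2  3  4
 A  0  1  2  2  2  2  2  3  4
 A  0  1  2  2  2  2  2  3  4
 G  0  1  2  3  3  3  3  3  4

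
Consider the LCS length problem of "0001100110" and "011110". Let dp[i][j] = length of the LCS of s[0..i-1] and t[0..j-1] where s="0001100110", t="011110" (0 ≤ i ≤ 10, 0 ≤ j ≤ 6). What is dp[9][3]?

3

   ''  0  1  1  1  1  0
''  0  0  0  0  0  0  0
 0  0  1  1  1  1  1  1
 0  0  1  1  1  1  1  2
 0  0  1  1  1  1  1  2
 1  0  1  2  2  2  2  2
 1  0  1  2  3  3  3  3
 0  0  1  2  3  3  3  4
 0  0  1  2  3  3  3  4
 1  0  1  2  3  4  4  4
 1  0  1  2  3  4  5  5
 0  0  1  2  3  4  5  6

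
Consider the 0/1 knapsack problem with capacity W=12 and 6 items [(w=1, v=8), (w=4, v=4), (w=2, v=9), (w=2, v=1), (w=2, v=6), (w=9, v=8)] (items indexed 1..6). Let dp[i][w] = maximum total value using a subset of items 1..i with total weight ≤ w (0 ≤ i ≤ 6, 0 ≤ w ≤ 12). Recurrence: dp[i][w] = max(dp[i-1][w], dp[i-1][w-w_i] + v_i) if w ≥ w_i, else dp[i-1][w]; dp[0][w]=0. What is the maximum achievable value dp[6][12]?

i\w   0   1   2   3   4   5   6   7   8   9  10  11  12
  0   0   0   0   0   0   0   0   0   0   0   0   0   0
  1   0   8   8   8   8   8   8   8   8   8   8   8   8
  2   0   8   8   8   8  12  12  12  12  12  12  12  12
  3   0   8   9  17  17  17  17  21  21  21  21  21  21
  4   0   8   9  17  17  18  18  21  21  22  22  22  22
  5   0   8   9  17  17  23  23  24  24  27  27  28  28
  6   0   8   9  17  17  23  23  24  24  27  27  28  28

28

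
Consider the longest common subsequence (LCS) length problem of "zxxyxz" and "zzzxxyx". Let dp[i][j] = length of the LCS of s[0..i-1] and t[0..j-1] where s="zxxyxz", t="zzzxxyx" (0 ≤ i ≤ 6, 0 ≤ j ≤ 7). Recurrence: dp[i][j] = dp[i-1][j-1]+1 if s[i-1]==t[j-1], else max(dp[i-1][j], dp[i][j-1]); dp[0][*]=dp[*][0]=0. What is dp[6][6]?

4

   ''  z  z  z  x  x  y  x
''  0  0  0  0  0  0  0  0
 z  0  1  1  1  1  1  1  1
 x  0  1  1  1  2  2  2  2
 x  0  1  1  1  2  3  3  3
 y  0  1  1  1  2  3  4  4
 x  0  1  1  1  2  3  4  5
 z  0  1  2  2  2  3  4  5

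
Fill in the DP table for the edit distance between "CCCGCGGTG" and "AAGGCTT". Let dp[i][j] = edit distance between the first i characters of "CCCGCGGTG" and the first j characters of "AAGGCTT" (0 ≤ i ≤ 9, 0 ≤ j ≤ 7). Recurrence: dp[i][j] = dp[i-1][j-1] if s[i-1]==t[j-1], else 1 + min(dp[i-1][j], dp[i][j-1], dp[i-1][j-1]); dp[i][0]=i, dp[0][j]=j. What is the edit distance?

6

   ''  A  A  G  G  C  T  T
''  0  1  2  3  4  5  6  7
 C  1  1  2  3  4  4  5  6
 C  2  2  2  3  4  4  5  6
 C  3  3  3  3  4  4  5  6
 G  4  4  4  3  3  4  5  6
 C  5  5  5  4  4  3  4  5
 G  6  6  6  5  4  4  4  5
 G  7  7  7  6  5  5  5  5
 T  8  8  8  7  6  6  5  5
 G  9  9  9  8  7  7  6  6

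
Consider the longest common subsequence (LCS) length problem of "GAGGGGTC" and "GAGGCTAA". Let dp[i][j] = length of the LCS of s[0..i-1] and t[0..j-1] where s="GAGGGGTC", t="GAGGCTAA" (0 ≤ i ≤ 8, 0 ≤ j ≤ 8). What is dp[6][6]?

4

   ''  G  A  G  G  C  T  A  A
''  0  0  0  0  0  0  0  0  0
 G  0  1  1  1  1  1  1  1  1
 A  0  1  2  2  2  2  2  2  2
 G  0  1  2  3  3  3  3  3  3
 G  0  1  2  3  4  4  4  4  4
 G  0  1  2  3  4  4  4  4  4
 G  0  1  2  3  4  4  4  4  4
 T  0  1  2  3  4  4  5  5  5
 C  0  1  2  3  4  5  5  5  5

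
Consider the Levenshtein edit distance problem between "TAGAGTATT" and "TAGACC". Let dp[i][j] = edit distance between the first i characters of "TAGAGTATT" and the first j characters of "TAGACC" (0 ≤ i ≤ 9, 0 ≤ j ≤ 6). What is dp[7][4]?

   ''  T  A  G  A  C  C
''  0  1  2  3  4  5  6
 T  1  0  1  2  3  4  5
 A  2  1  0  1  2  3  4
 G  3  2  1  0  1  2  3
 A  4  3  2  1  0  1  2
 G  5  4  3  2  1  1  2
 T  6  5  4  3  2  2  2
 A  7  6  5  4  3  3  3
 T  8  7  6  5  4  4  4
 T  9  8  7  6  5  5  5

3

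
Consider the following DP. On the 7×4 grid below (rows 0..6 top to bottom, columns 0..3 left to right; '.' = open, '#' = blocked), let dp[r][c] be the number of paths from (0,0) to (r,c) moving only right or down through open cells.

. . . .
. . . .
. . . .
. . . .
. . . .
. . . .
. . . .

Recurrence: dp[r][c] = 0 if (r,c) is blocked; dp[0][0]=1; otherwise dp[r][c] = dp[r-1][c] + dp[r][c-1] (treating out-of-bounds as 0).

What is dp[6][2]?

28

r\c   0   1   2   3
  0   1   1   1   1
  1   1   2   3   4
  2   1   3   6  10
  3   1   4  10  20
  4   1   5  15  35
  5   1   6  21  56
  6   1   7  28  84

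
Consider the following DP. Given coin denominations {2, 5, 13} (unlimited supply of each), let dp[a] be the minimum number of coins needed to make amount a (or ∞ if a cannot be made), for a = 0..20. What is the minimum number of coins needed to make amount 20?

 a  0  1  2  3  4  5  6  7  8  9 10 11 12 13 14 15 16 17 18 19 20
dp  0  -  1  -  2  1  3  2  4  3  2  4  3  1  4  2  5  3  2  4  3
(- denotes ∞ / unreachable)

3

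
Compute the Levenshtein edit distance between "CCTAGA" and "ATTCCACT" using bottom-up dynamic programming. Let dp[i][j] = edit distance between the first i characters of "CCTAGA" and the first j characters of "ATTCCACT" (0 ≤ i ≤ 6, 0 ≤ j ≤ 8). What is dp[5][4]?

4

   ''  A  T  T  C  C  A  C  T
''  0  1  2  3  4  5  6  7  8
 C  1  1  2  3  3  4  5  6  7
 C  2  2  2  3  3  3  4  5  6
 T  3  3  2  2  3  4  4  5  5
 A  4  3  3  3  3  4  4  5  6
 G  5  4  4  4  4  4  5  5  6
 A  6  5  5  5  5  5  4  5  6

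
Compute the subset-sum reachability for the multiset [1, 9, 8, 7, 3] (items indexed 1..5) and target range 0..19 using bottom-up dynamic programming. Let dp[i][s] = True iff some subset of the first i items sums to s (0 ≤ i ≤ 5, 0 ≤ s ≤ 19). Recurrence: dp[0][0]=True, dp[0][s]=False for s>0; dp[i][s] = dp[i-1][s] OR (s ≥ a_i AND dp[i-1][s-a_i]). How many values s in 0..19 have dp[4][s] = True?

i\s   0   1   2   3   4   5   6   7   8   9  10  11  12  13  14  15  16  17  18  19
  0   T   F   F   F   F   F   F   F   F   F   F   F   F   F   F   F   F   F   F   F
  1   T   T   F   F   F   F   F   F   F   F   F   F   F   F   F   F   F   F   F   F
  2   T   T   F   F   F   F   F   F   F   T   T   F   F   F   F   F   F   F   F   F
  3   T   T   F   F   F   F   F   F   T   T   T   F   F   F   F   F   F   T   T   F
  4   T   T   F   F   F   F   F   T   T   T   T   F   F   F   F   T   T   T   T   F
  5   T   T   F   T   T   F   F   T   T   T   T   T   T   T   F   T   T   T   T   T

10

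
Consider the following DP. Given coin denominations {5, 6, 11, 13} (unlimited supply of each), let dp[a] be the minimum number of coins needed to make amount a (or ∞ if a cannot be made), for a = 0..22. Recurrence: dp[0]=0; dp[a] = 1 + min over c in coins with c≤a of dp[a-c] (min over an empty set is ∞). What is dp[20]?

 a  0  1  2  3  4  5  6  7  8  9 10 11 12 13 14 15 16 17 18 19 20 21 22
dp  0  -  -  -  -  1  1  -  -  -  2  1  2  1  -  3  2  2  2  2  4  3  2
(- denotes ∞ / unreachable)

4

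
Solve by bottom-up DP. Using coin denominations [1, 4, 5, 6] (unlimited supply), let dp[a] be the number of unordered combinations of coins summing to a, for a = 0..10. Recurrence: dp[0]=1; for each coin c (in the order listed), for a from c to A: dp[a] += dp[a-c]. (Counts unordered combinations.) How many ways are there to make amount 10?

8

after  coin     0     1     2     3     4     5     6     7     8     9    10
          1     1     1     1     1     1     1     1     1     1     1     1
          4     1     1     1     1     2     2     2     2     3     3     3
          5     1     1     1     1     2     3     3     3     4     5     6
          6     1     1     1     1     2     3     4     4     5     6     8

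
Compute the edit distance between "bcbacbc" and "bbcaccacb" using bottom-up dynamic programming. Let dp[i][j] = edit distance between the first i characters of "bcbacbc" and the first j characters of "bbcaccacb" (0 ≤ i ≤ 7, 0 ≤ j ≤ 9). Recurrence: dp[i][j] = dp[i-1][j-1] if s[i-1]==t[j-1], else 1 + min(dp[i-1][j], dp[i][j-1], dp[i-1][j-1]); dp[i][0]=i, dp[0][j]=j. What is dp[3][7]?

5

   ''  b  b  c  a  c  c  a  c  b
''  0  1  2  3  4  5  6  7  8  9
 b  1  0  1  2  3  4  5  6  7  8
 c  2  1  1  1  2  3  4  5  6  7
 b  3  2  1  2  2  3  4  5  6  6
 a  4  3  2  2  2  3  4  4  5  6
 c  5  4  3  2  3  2  3  4  4  5
 b  6  5  4  3  3  3  3  4  5  4
 c  7  6  5  4  4  3  3  4  4  5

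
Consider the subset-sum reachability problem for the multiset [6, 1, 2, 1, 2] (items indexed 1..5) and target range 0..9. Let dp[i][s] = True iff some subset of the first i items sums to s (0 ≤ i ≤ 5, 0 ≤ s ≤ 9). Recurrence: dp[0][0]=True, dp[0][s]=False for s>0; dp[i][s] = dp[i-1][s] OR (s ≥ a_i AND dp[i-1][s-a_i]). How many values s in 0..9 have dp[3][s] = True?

8

i\s   0   1   2   3   4   5   6   7   8   9
  0   T   F   F   F   F   F   F   F   F   F
  1   T   F   F   F   F   F   T   F   F   F
  2   T   T   F   F   F   F   T   T   F   F
  3   T   T   T   T   F   F   T   T   T   T
  4   T   T   T   T   T   F   T   T   T   T
  5   T   T   T   T   T   T   T   T   T   T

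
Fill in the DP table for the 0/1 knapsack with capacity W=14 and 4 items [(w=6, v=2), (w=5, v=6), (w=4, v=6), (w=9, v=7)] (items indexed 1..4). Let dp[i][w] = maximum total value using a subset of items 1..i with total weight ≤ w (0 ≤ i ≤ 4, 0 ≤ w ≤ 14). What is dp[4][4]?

i\w   0   1   2   3   4   5   6   7   8   9  10  11  12  13  14
  0   0   0   0   0   0   0   0   0   0   0   0   0   0   0   0
  1   0   0   0   0   0   0   2   2   2   2   2   2   2   2   2
  2   0   0   0   0   0   6   6   6   6   6   6   8   8   8   8
  3   0   0   0   0   6   6   6   6   6  12  12  12  12  12  12
  4   0   0   0   0   6   6   6   6   6  12  12  12  12  13  13

6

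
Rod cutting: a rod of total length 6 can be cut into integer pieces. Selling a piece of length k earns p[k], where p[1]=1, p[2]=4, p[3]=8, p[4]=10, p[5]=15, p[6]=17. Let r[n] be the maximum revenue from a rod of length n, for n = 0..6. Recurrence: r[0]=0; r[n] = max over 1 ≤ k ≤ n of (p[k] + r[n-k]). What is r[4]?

   n    0    1    2    3    4    5    6
r[n]    0    1    4    8   10   15   17

10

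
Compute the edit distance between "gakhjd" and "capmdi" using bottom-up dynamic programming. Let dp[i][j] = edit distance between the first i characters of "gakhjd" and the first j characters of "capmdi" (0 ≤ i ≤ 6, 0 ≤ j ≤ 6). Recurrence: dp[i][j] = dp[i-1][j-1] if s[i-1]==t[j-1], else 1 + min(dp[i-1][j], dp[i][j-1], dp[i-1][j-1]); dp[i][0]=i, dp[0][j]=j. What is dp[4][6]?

5

   ''  c  a  p  m  d  i
''  0  1  2  3  4  5  6
 g  1  1  2  3  4  5  6
 a  2  2  1  2  3  4  5
 k  3  3  2  2  3  4  5
 h  4  4  3  3  3  4  5
 j  5  5  4  4  4  4  5
 d  6  6  5  5  5  4  5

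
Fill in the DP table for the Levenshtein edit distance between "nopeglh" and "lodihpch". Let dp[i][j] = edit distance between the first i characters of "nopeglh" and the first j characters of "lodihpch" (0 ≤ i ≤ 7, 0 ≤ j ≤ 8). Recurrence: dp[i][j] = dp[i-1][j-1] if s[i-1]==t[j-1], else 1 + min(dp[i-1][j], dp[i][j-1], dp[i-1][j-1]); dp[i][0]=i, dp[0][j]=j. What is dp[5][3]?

   ''  l  o  d  i  h  p  c  h
''  0  1  2  3  4  5  6  7  8
 n  1  1  2  3  4  5  6  7  8
 o  2  2  1  2  3  4  5  6  7
 p  3  3  2  2  3  4  4  5  6
 e  4  4  3  3  3  4  5  5  6
 g  5  5  4  4  4  4  5  6  6
 l  6  5  5  5  5  5  5  6  7
 h  7  6  6  6  6  5  6  6  6

4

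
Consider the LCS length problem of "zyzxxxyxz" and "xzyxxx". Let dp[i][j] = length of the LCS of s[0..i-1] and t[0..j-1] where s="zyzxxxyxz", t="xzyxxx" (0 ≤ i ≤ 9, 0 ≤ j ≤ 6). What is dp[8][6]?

5

   ''  x  z  y  x  x  x
''  0  0  0  0  0  0  0
 z  0  0  1  1  1  1  1
 y  0  0  1  2  2  2  2
 z  0  0  1  2  2  2  2
 x  0  1  1  2  3  3  3
 x  0  1  1  2  3  4  4
 x  0  1  1  2  3  4  5
 y  0  1  1  2  3  4  5
 x  0  1  1  2  3  4  5
 z  0  1  2  2  3  4  5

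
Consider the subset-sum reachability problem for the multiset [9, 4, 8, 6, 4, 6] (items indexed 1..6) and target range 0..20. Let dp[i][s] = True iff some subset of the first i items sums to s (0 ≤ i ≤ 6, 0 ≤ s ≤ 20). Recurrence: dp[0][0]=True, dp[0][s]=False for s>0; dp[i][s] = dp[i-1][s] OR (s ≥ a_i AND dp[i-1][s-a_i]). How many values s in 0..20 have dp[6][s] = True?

i\s   0   1   2   3   4   5   6   7   8   9  10  11  12  13  14  15  16  17  18  19  20
  0   T   F   F   F   F   F   F   F   F   F   F   F   F   F   F   F   F   F   F   F   F
  1   T   F   F   F   F   F   F   F   F   T   F   F   F   F   F   F   F   F   F   F   F
  2   T   F   F   F   T   F   F   F   F   T   F   F   F   T   F   F   F   F   F   F   F
  3   T   F   F   F   T   F   F   F   T   T   F   F   T   T   F   F   F   T   F   F   F
  4   T   F   F   F   T   F   T   F   T   T   T   F   T   T   T   T   F   T   T   T   F
  5   T   F   F   F   T   F   T   F   T   T   T   F   T   T   T   T   T   T   T   T   F
  6   T   F   F   F   T   F   T   F   T   T   T   F   T   T   T   T   T   T   T   T   T

15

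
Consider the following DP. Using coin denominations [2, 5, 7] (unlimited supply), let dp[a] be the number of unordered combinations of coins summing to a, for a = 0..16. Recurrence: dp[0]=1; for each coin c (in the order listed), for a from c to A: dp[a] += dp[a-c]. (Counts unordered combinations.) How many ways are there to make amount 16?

4

after  coin     0     1     2     3     4     5     6     7     8     9    10    11    12    13    14    15    16
          2     1     0     1     0     1     0     1     0     1     0     1     0     1     0     1     0     1
          5     1     0     1     0     1     1     1     1     1     1     2     1     2     1     2     2     2
          7     1     0     1     0     1     1     1     2     1     2     2     2     3     2     4     3     4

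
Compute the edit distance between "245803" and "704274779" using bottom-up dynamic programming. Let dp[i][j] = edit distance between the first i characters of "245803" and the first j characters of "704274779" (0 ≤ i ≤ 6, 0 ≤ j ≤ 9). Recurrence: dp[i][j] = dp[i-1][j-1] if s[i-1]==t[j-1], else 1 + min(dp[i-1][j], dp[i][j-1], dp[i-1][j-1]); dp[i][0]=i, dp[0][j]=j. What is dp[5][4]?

5

   ''  7  0  4  2  7  4  7  7  9
''  0  1  2  3  4  5  6  7  8  9
 2  1  1  2  3  3  4  5  6  7  8
 4  2  2  2  2  3  4  4  5  6  7
 5  3  3  3  3  3  4  5  5  6  7
 8  4  4  4  4  4  4  5  6  6  7
 0  5  5  4  5  5  5  5  6  7  7
 3  6  6  5  5  6  6  6  6  7  8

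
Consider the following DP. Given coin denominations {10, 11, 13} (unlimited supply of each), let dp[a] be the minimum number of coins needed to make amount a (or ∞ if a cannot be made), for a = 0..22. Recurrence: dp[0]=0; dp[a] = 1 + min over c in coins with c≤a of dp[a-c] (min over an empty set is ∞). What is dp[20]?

 a  0  1  2  3  4  5  6  7  8  9 10 11 12 13 14 15 16 17 18 19 20 21 22
dp  0  -  -  -  -  -  -  -  -  -  1  1  -  1  -  -  -  -  -  -  2  2  2
(- denotes ∞ / unreachable)

2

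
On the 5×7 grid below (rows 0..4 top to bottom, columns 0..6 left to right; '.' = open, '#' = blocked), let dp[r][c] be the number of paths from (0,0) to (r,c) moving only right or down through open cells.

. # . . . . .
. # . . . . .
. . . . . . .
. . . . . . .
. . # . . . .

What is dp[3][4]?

5

r\c   0   1   2   3   4   5   6
  0   1   0   0   0   0   0   0
  1   1   0   0   0   0   0   0
  2   1   1   1   1   1   1   1
  3   1   2   3   4   5   6   7
  4   1   3   0   4   9  15  22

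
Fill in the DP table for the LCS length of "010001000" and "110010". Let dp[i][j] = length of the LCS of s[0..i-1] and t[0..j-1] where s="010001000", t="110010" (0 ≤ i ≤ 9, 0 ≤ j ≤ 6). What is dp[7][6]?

5

   ''  1  1  0  0  1  0
''  0  0  0  0  0  0  0
 0  0  0  0  1  1  1  1
 1  0  1  1  1  1  2  2
 0  0  1  1  2  2  2  3
 0  0  1  1  2  3  3  3
 0  0  1  1  2  3  3  4
 1  0  1  2  2  3  4  4
 0  0  1  2  3  3  4  5
 0  0  1  2  3  4  4  5
 0  0  1  2  3  4  4  5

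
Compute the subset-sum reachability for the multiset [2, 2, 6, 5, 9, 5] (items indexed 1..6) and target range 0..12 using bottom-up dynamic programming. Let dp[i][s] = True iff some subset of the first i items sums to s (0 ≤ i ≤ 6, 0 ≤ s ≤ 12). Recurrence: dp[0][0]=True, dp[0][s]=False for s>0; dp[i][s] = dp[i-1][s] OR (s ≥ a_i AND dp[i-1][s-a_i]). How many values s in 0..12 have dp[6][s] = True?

11

i\s   0   1   2   3   4   5   6   7   8   9  10  11  12
  0   T   F   F   F   F   F   F   F   F   F   F   F   F
  1   T   F   T   F   F   F   F   F   F   F   F   F   F
  2   T   F   T   F   T   F   F   F   F   F   F   F   F
  3   T   F   T   F   T   F   T   F   T   F   T   F   F
  4   T   F   T   F   T   T   T   T   T   T   T   T   F
  5   T   F   T   F   T   T   T   T   T   T   T   T   F
  6   T   F   T   F   T   T   T   T   T   T   T   T   T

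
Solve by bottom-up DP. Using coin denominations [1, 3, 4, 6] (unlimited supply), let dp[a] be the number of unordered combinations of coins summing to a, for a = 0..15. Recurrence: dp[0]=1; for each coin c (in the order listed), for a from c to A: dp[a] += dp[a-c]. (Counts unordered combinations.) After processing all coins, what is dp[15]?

24

after  coin     0     1     2     3     4     5     6     7     8     9    10    11    12    13    14    15
          1     1     1     1     1     1     1     1     1     1     1     1     1     1     1     1     1
          3     1     1     1     2     2     2     3     3     3     4     4     4     5     5     5     6
          4     1     1     1     2     3     3     4     5     6     7     8     9    11    12    13    15
          6     1     1     1     2     3     3     5     6     7     9    11    12    16    18    20    24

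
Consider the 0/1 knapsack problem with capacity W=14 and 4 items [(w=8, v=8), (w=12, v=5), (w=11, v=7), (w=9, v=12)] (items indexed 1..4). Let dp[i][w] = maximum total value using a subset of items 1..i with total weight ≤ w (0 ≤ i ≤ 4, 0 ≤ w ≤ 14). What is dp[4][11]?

12

i\w   0   1   2   3   4   5   6   7   8   9  10  11  12  13  14
  0   0   0   0   0   0   0   0   0   0   0   0   0   0   0   0
  1   0   0   0   0   0   0   0   0   8   8   8   8   8   8   8
  2   0   0   0   0   0   0   0   0   8   8   8   8   8   8   8
  3   0   0   0   0   0   0   0   0   8   8   8   8   8   8   8
  4   0   0   0   0   0   0   0   0   8  12  12  12  12  12  12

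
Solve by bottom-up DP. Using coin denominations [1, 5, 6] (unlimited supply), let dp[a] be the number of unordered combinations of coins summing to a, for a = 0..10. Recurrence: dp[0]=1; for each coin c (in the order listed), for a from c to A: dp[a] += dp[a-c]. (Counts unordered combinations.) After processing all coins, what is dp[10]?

4

after  coin     0     1     2     3     4     5     6     7     8     9    10
          1     1     1     1     1     1     1     1     1     1     1     1
          5     1     1     1     1     1     2     2     2     2     2     3
          6     1     1     1     1     1     2     3     3     3     3     4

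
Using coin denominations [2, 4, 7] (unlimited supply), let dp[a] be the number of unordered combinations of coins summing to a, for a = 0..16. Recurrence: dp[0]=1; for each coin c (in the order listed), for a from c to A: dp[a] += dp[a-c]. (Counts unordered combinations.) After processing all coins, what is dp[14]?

5

after  coin     0     1     2     3     4     5     6     7     8     9    10    11    12    13    14    15    16
          2     1     0     1     0     1     0     1     0     1     0     1     0     1     0     1     0     1
          4     1     0     1     0     2     0     2     0     3     0     3     0     4     0     4     0     5
          7     1     0     1     0     2     0     2     1     3     1     3     2     4     2     5     3     6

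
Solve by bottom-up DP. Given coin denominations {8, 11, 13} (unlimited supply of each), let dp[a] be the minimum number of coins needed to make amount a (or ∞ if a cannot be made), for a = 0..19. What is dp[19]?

2

 a  0  1  2  3  4  5  6  7  8  9 10 11 12 13 14 15 16 17 18 19
dp  0  -  -  -  -  -  -  -  1  -  -  1  -  1  -  -  2  -  -  2
(- denotes ∞ / unreachable)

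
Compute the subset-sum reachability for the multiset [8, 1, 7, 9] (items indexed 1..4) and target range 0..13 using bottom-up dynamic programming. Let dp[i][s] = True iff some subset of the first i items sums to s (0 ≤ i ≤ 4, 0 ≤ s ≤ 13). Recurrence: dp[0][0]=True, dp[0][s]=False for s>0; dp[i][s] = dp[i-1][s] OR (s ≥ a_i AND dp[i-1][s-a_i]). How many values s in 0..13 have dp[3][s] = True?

i\s   0   1   2   3   4   5   6   7   8   9  10  11  12  13
  0   T   F   F   F   F   F   F   F   F   F   F   F   F   F
  1   T   F   F   F   F   F   F   F   T   F   F   F   F   F
  2   T   T   F   F   F   F   F   F   T   T   F   F   F   F
  3   T   T   F   F   F   F   F   T   T   T   F   F   F   F
  4   T   T   F   F   F   F   F   T   T   T   T   F   F   F

5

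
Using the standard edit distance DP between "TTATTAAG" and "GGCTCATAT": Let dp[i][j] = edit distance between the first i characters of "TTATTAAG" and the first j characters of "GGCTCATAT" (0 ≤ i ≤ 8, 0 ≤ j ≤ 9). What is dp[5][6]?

5

   ''  G  G  C  T  C  A  T  A  T
''  0  1  2  3  4  5  6  7  8  9
 T  1  1  2  3  3  4  5  6  7  8
 T  2  2  2  3  3  4  5  5  6  7
 A  3  3  3  3  4  4  4  5  5  6
 T  4  4  4  4  3  4  5  4  5  5
 T  5  5  5  5  4  4  5  5  5  5
 A  6  6  6  6  5  5  4  5  5  6
 A  7  7  7  7  6  6  5  5  5  6
 G  8  7  7  8  7  7  6  6  6  6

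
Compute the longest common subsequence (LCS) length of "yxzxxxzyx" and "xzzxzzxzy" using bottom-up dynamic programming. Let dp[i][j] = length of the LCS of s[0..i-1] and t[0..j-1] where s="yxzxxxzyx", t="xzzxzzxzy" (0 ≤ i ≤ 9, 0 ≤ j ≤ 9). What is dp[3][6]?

   ''  x  z  z  x  z  z  x  z  y
''  0  0  0  0  0  0  0  0  0  0
 y  0  0  0  0  0  0  0  0  0  1
 x  0  1  1  1  1  1  1  1  1  1
 z  0  1  2  2  2  2  2  2  2  2
 x  0  1  2  2  3  3  3  3  3  3
 x  0  1  2  2  3  3  3  4  4  4
 x  0  1  2  2  3  3  3  4  4  4
 z  0  1  2  3  3  4  4  4  5  5
 y  0  1  2  3  3  4  4  4  5  6
 x  0  1  2  3  4  4  4  5  5  6

2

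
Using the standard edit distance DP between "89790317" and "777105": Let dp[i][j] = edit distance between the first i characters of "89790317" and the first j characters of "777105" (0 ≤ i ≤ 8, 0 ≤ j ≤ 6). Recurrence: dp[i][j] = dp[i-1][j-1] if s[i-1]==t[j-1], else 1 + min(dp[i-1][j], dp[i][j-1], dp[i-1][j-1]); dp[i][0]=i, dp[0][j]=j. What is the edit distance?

   ''  7  7  7  1  0  5
''  0  1  2  3  4  5  6
 8  1  1  2  3  4  5  6
 9  2  2  2  3  4  5  6
 7  3  2  2  2  3  4  5
 9  4  3  3  3  3  4  5
 0  5  4  4  4  4  3  4
 3  6  5  5  5  5  4  4
 1  7  6  6  6  5  5  5
 7  8  7  6  6  6  6  6

6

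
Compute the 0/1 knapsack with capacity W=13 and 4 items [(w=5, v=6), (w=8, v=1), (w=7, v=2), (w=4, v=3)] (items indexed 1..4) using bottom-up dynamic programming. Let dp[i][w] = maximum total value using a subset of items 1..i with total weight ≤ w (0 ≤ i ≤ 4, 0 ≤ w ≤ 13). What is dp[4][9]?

i\w   0   1   2   3   4   5   6   7   8   9  10  11  12  13
  0   0   0   0   0   0   0   0   0   0   0   0   0   0   0
  1   0   0   0   0   0   6   6   6   6   6   6   6   6   6
  2   0   0   0   0   0   6   6   6   6   6   6   6   6   7
  3   0   0   0   0   0   6   6   6   6   6   6   6   8   8
  4   0   0   0   0   3   6   6   6   6   9   9   9   9   9

9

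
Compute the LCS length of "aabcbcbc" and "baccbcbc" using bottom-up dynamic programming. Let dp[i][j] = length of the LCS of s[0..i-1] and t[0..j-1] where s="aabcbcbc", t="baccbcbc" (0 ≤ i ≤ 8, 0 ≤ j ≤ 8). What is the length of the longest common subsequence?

6

   ''  b  a  c  c  b  c  b  c
''  0  0  0  0  0  0  0  0  0
 a  0  0  1  1  1  1  1  1  1
 a  0  0  1  1  1  1  1  1  1
 b  0  1  1  1  1  2  2  2  2
 c  0  1  1  2  2  2  3  3  3
 b  0  1  1  2  2  3  3  4  4
 c  0  1  1  2  3  3  4  4  5
 b  0  1  1  2  3  4  4  5  5
 c  0  1  1  2  3  4  5  5  6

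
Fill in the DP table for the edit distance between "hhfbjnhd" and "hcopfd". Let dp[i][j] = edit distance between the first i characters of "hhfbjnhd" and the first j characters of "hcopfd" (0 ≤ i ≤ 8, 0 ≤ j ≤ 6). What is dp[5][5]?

   ''  h  c  o  p  f  d
''  0  1  2  3  4  5  6
 h  1  0  1  2  3  4  5
 h  2  1  1  2  3  4  5
 f  3  2  2  2  3  3  4
 b  4  3  3  3  3  4  4
 j  5  4  4  4  4  4  5
 n  6  5  5  5  5  5  5
 h  7  6  6  6  6  6  6
 d  8  7  7  7  7  7  6

4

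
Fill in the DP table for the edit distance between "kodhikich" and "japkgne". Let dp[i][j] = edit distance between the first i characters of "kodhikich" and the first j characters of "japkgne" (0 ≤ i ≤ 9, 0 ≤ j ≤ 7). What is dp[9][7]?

8

   ''  j  a  p  k  g  n  e
''  0  1  2  3  4  5  6  7
 k  1  1  2  3  3  4  5  6
 o  2  2  2  3  4  4  5  6
 d  3  3  3  3  4  5  5  6
 h  4  4  4  4  4  5  6  6
 i  5  5  5  5  5  5  6  7
 k  6  6  6  6  5  6  6  7
 i  7  7  7  7  6  6  7  7
 c  8  8  8  8  7  7  7  8
 h  9  9  9  9  8  8  8  8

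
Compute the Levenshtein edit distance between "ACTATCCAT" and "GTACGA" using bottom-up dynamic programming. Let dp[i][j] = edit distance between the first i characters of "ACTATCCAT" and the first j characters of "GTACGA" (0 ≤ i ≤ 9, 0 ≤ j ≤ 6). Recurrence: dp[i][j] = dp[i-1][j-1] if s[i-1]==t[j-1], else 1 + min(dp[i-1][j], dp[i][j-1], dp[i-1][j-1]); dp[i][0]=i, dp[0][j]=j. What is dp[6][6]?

   ''  G  T  A  C  G  A
''  0  1  2  3  4  5  6
 A  1  1  2  2  3  4  5
 C  2  2  2  3  2  3  4
 T  3  3  2  3  3  3  4
 A  4  4  3  2  3  4  3
 T  5  5  4  3  3  4  4
 C  6  6  5  4  3  4  5
 C  7  7  6  5  4  4  5
 A  8  8  7  6  5  5  4
 T  9  9  8  7  6  6  5

5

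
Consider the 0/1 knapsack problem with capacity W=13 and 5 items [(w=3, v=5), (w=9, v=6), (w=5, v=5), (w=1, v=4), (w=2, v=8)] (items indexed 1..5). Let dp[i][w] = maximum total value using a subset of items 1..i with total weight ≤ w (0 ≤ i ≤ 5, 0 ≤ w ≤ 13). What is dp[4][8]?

10

i\w   0   1   2   3   4   5   6   7   8   9  10  11  12  13
  0   0   0   0   0   0   0   0   0   0   0   0   0   0   0
  1   0   0   0   5   5   5   5   5   5   5   5   5   5   5
  2   0   0   0   5   5   5   5   5   5   6   6   6  11  11
  3   0   0   0   5   5   5   5   5  10  10  10  10  11  11
  4   0   4   4   5   9   9   9   9  10  14  14  14  14  15
  5   0   4   8  12  12  13  17  17  17  17  18  22  22  22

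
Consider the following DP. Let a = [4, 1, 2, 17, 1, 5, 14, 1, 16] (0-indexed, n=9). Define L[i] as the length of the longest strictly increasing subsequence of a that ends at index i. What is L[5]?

   i    0    1    2    3    4    5    6    7    8
a[i]    4    1    2   17    1    5   14    1   16
L[i]    1    1    2    3    1    3    4    1    5

3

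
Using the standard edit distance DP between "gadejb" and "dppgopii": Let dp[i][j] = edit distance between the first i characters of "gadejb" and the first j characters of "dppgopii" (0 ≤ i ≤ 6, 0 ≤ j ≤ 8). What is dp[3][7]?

   ''  d  p  p  g  o  p  i  i
''  0  1  2  3  4  5  6  7  8
 g  1  1  2  3  3  4  5  6  7
 a  2  2  2  3  4  4  5  6  7
 d  3  2  3  3  4  5  5  6  7
 e  4  3  3  4  4  5  6  6  7
 j  5  4  4  4  5  5  6  7  7
 b  6  5  5  5  5  6  6  7  8

6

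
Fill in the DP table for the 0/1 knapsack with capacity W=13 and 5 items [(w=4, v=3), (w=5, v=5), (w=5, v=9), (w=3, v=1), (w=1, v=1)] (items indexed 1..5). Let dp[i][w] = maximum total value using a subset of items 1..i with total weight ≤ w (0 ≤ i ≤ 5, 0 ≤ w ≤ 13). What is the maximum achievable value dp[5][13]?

15

i\w   0   1   2   3   4   5   6   7   8   9  10  11  12  13
  0   0   0   0   0   0   0   0   0   0   0   0   0   0   0
  1   0   0   0   0   3   3   3   3   3   3   3   3   3   3
  2   0   0   0   0   3   5   5   5   5   8   8   8   8   8
  3   0   0   0   0   3   9   9   9   9  12  14  14  14  14
  4   0   0   0   1   3   9   9   9  10  12  14  14  14  15
  5   0   1   1   1   3   9  10  10  10  12  14  15  15  15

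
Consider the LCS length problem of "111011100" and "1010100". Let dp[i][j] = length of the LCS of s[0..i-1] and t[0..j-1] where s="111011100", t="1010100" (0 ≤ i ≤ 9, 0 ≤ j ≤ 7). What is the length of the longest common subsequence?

   ''  1  0  1  0  1  0  0
''  0  0  0  0  0  0  0  0
 1  0  1  1  1  1  1  1  1
 1  0  1  1  2  2  2  2  2
 1  0  1  1  2  2  3  3  3
 0  0  1  2  2  3  3  4  4
 1  0  1  2  3  3  4  4  4
 1  0  1  2  3  3  4  4  4
 1  0  1  2  3  3  4  4  4
 0  0  1  2  3  4  4  5  5
 0  0  1  2  3  4  4  5  6

6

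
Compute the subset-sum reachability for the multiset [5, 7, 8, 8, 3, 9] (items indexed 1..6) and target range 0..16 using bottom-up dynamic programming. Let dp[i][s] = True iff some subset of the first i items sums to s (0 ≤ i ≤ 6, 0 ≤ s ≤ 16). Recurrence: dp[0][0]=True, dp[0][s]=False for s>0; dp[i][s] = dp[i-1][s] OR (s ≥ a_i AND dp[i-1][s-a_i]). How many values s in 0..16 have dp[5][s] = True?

11

i\s   0   1   2   3   4   5   6   7   8   9  10  11  12  13  14  15  16
  0   T   F   F   F   F   F   F   F   F   F   F   F   F   F   F   F   F
  1   T   F   F   F   F   T   F   F   F   F   F   F   F   F   F   F   F
  2   T   F   F   F   F   T   F   T   F   F   F   F   T   F   F   F   F
  3   T   F   F   F   F   T   F   T   T   F   F   F   T   T   F   T   F
  4   T   F   F   F   F   T   F   T   T   F   F   F   T   T   F   T   T
  5   T   F   F   T   F   T   F   T   T   F   T   T   T   T   F   T   T
  6   T   F   F   T   F   T   F   T   T   T   T   T   T   T   T   T   T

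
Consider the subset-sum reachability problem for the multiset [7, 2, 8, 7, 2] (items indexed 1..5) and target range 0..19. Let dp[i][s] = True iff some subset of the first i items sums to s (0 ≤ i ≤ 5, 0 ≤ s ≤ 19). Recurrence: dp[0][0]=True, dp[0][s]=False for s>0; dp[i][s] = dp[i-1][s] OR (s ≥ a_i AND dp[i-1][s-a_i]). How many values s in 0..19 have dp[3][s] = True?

8

i\s   0   1   2   3   4   5   6   7   8   9  10  11  12  13  14  15  16  17  18  19
  0   T   F   F   F   F   F   F   F   F   F   F   F   F   F   F   F   F   F   F   F
  1   T   F   F   F   F   F   F   T   F   F   F   F   F   F   F   F   F   F   F   F
  2   T   F   T   F   F   F   F   T   F   T   F   F   F   F   F   F   F   F   F   F
  3   T   F   T   F   F   F   F   T   T   T   T   F   F   F   F   T   F   T   F   F
  4   T   F   T   F   F   F   F   T   T   T   T   F   F   F   T   T   T   T   F   F
  5   T   F   T   F   T   F   F   T   T   T   T   T   T   F   T   T   T   T   T   T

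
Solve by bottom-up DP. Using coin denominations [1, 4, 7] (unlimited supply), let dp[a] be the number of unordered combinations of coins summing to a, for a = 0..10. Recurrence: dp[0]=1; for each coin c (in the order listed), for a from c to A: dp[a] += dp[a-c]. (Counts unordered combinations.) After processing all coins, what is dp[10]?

4

after  coin     0     1     2     3     4     5     6     7     8     9    10
          1     1     1     1     1     1     1     1     1     1     1     1
          4     1     1     1     1     2     2     2     2     3     3     3
          7     1     1     1     1     2     2     2     3     4     4     4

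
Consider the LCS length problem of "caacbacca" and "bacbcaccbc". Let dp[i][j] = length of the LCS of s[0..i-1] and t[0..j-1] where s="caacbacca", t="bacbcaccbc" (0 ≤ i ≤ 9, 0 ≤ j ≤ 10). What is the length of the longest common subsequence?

6

   ''  b  a  c  b  c  a  c  c  b  c
''  0  0  0  0  0  0  0  0  0  0  0
 c  0  0  0  1  1  1  1  1  1  1  1
 a  0  0  1  1  1  1  2  2  2  2  2
 a  0  0  1  1  1  1  2  2  2  2  2
 c  0  0  1  2  2  2  2  3  3  3  3
 b  0  1  1  2  3  3  3  3  3  4  4
 a  0  1  2  2  3  3  4  4  4  4  4
 c  0  1  2  3  3  4  4  5  5  5  5
 c  0  1  2  3  3  4  4  5  6  6  6
 a  0  1  2  3  3  4  5  5  6  6  6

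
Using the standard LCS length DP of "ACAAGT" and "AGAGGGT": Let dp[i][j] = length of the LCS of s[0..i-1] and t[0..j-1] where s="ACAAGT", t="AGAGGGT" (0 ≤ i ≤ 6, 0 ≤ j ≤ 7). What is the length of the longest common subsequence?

4

   ''  A  G  A  G  G  G  T
''  0  0  0  0  0  0  0  0
 A  0  1  1  1  1  1  1  1
 C  0  1  1  1  1  1  1  1
 A  0  1  1  2  2  2  2  2
 A  0  1  1  2  2  2  2  2
 G  0  1  2  2  3  3  3  3
 T  0  1  2  2  3  3  3  4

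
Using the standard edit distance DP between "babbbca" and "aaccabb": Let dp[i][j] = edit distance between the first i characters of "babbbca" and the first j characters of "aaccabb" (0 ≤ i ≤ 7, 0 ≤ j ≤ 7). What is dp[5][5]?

4

   ''  a  a  c  c  a  b  b
''  0  1  2  3  4  5  6  7
 b  1  1  2  3  4  5  5  6
 a  2  1  1  2  3  4  5  6
 b  3  2  2  2  3  4  4  5
 b  4  3  3  3  3  4  4  4
 b  5  4  4  4  4  4  4  4
 c  6  5  5  4  4  5  5  5
 a  7  6  5  5  5  4  5  6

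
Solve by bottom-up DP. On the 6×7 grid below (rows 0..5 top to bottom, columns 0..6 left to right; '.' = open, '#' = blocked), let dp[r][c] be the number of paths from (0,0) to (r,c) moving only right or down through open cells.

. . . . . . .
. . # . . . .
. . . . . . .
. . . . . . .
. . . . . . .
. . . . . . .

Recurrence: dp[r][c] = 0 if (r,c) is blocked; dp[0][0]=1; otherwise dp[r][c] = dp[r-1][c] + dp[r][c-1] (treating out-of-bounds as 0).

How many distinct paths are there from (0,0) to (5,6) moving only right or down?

r\c   0   1   2   3   4   5   6
  0   1   1   1   1   1   1   1
  1   1   2   0   1   2   3   4
  2   1   3   3   4   6   9  13
  3   1   4   7  11  17  26  39
  4   1   5  12  23  40  66 105
  5   1   6  18  41  81 147 252

252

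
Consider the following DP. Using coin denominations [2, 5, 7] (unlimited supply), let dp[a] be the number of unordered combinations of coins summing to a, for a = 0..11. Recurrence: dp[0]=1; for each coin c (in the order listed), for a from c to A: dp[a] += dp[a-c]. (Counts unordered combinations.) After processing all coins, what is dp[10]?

2

after  coin     0     1     2     3     4     5     6     7     8     9    10    11
          2     1     0     1     0     1     0     1     0     1     0     1     0
          5     1     0     1     0     1     1     1     1     1     1     2     1
          7     1     0     1     0     1     1     1     2     1     2     2     2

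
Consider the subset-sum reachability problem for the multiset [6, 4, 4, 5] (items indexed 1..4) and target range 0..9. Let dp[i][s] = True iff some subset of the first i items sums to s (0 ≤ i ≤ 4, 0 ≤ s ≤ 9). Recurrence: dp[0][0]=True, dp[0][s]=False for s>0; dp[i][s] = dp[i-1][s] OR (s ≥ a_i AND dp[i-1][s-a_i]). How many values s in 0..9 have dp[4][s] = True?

i\s   0   1   2   3   4   5   6   7   8   9
  0   T   F   F   F   F   F   F   F   F   F
  1   T   F   F   F   F   F   T   F   F   F
  2   T   F   F   F   T   F   T   F   F   F
  3   T   F   F   F   T   F   T   F   T   F
  4   T   F   F   F   T   T   T   F   T   T

6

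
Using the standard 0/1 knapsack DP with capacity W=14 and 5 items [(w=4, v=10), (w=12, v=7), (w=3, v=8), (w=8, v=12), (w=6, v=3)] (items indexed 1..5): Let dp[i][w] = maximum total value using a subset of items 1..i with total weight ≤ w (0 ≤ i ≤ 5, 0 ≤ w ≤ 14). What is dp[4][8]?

i\w   0   1   2   3   4   5   6   7   8   9  10  11  12  13  14
  0   0   0   0   0   0   0   0   0   0   0   0   0   0   0   0
  1   0   0   0   0  10  10  10  10  10  10  10  10  10  10  10
  2   0   0   0   0  10  10  10  10  10  10  10  10  10  10  10
  3   0   0   0   8  10  10  10  18  18  18  18  18  18  18  18
  4   0   0   0   8  10  10  10  18  18  18  18  20  22  22  22
  5   0   0   0   8  10  10  10  18  18  18  18  20  22  22  22

18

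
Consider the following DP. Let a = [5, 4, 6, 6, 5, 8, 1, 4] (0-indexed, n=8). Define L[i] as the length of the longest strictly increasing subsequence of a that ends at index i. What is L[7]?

2

   i    0    1    2    3    4    5    6    7
a[i]    5    4    6    6    5    8    1    4
L[i]    1    1    2    2    2    3    1    2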